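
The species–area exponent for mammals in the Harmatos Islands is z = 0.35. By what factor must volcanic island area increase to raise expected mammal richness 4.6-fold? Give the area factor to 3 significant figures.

(A₂/A₁)^0.35 = 4.6, so A₂/A₁ = 4.6^(1/0.35) = 4.6^2.857
ln(A₂/A₁) = ln 4.6 / 0.35 = 1.5261 / 0.35 = 4.3602
A₂/A₁ = e^4.3602 ≈ 78.27

78.3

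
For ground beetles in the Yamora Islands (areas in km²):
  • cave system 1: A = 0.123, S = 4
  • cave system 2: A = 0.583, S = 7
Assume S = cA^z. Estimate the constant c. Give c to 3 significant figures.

8.50

z = ln(S₂/S₁) / ln(A₂/A₁) = ln(7/4) / ln(0.583/0.123) = 0.5596 / 1.5560 = 0.3596
c = S₁ / A₁^z = 4 / 0.123^0.3596 = 4 / 0.4706 = 8.499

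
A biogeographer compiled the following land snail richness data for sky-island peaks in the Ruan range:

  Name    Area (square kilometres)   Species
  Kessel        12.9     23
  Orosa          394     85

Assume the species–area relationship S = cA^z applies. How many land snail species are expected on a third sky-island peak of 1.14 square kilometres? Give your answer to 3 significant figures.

9.10

z = ln(85/23) / ln(394/12.9) = 1.3072 / 3.4191 = 0.3823
c = 23 / 12.9^0.3823 = 23 / 2.658 = 8.652
S₃ = 8.652 × 1.14^0.3823 = 8.652 × 1.051 ≈ 9.097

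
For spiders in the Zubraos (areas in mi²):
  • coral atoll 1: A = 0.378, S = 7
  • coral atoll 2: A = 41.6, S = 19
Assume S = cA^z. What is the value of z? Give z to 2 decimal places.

0.21

Taking logs: ln S = ln c + z ln A, so z = (ln S₂ − ln S₁)/(ln A₂ − ln A₁).
z = ln(19/7) / ln(41.6/0.378) = ln(2.714) / ln(110.1) = 0.9985 / 4.7010 = 0.2124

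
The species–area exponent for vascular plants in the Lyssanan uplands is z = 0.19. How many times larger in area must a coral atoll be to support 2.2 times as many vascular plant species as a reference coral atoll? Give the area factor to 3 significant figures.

(A₂/A₁)^0.19 = 2.2, so A₂/A₁ = 2.2^(1/0.19) = 2.2^5.263
ln(A₂/A₁) = ln 2.2 / 0.19 = 0.7885 / 0.19 = 4.1498
A₂/A₁ = e^4.1498 ≈ 63.42

63.4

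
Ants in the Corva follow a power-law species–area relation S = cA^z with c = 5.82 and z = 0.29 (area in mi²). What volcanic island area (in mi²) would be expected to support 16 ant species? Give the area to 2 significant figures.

16 = 5.82 × A^0.29  ⇒  A^0.29 = 16/5.82 = 2.749
ln A = ln(2.749) / 0.29 = 1.0113 / 0.29 = 3.4872
A = e^3.4872 ≈ 32.69 mi²

33 mi²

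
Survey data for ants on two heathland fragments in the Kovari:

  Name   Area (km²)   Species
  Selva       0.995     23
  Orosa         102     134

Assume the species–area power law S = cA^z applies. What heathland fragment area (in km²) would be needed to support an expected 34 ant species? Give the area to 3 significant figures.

z = ln(134/23) / ln(102/0.995) = 1.7623 / 4.6300 = 0.3806
c = 23 / 0.995^0.3806 = 23 / 0.9981 = 23.04
A = (34/23.04)^(1/0.3806) ⇒ ln A = ln(1.475)/0.3806 = 1.0219
A = e^1.0219 ≈ 2.778 km²

2.78 km²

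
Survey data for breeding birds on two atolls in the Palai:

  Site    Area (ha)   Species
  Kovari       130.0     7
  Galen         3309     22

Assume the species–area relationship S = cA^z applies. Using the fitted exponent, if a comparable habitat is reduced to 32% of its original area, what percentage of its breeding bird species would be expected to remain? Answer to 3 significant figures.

z = ln(22/7) / ln(3309/130) = 1.1451 / 3.2369 = 0.3538
S_new/S_old = (A_new/A_old)^z = 0.32^0.3538 = exp(0.3538 × -1.1394) = 0.6682

66.8%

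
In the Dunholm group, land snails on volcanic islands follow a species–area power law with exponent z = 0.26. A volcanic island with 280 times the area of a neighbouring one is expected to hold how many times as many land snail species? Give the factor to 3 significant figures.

4.33

S₂/S₁ = (A₂/A₁)^z = 280^0.26
ln(S₂/S₁) = 0.26 × ln 280 = 0.26 × 5.6348 = 1.4650
S₂/S₁ = e^1.4650 ≈ 4.328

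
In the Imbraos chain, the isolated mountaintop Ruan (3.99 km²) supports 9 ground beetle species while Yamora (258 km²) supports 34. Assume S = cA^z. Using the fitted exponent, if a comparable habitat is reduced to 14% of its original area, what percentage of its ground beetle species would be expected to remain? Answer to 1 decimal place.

z = ln(34/9) / ln(258/3.99) = 1.3291 / 4.1692 = 0.3188
S_new/S_old = (A_new/A_old)^z = 0.14^0.3188 = exp(0.3188 × -1.9661) = 0.5343

53.4%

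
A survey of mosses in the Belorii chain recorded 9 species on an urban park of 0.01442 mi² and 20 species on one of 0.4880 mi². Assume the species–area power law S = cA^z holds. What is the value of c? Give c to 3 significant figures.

23.5

z = ln(S₂/S₁) / ln(A₂/A₁) = ln(20/9) / ln(0.488/0.01442) = 0.7985 / 3.5217 = 0.2267
c = S₁ / A₁^z = 9 / 0.01442^0.2267 = 9 / 0.3824 = 23.53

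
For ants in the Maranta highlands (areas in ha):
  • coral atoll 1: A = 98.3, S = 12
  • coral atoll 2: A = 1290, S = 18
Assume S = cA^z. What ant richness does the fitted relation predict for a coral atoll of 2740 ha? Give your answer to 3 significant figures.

20.3

z = ln(18/12) / ln(1290/98.3) = 0.4055 / 2.5744 = 0.1575
c = 12 / 98.3^0.1575 = 12 / 2.06 = 5.826
S₃ = 5.826 × 2740^0.1575 = 5.826 × 3.479 ≈ 20.27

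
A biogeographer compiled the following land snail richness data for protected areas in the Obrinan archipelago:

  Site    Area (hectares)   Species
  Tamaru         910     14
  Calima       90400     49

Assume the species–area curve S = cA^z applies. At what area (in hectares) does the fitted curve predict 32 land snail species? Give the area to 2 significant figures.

19000 hectares

z = ln(49/14) / ln(90400/910) = 1.2528 / 4.5986 = 0.2724
c = 14 / 910^0.2724 = 14 / 6.399 = 2.188
A = (32/2.188)^(1/0.2724) ⇒ ln A = ln(14.63)/0.2724 = 9.8480
A = e^9.8480 ≈ 18920 hectares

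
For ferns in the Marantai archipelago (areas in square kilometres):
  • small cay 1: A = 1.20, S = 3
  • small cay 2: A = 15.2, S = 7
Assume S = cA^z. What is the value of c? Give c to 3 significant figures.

z = ln(S₂/S₁) / ln(A₂/A₁) = ln(7/3) / ln(15.2/1.2) = 0.8473 / 2.5390 = 0.3337
c = S₁ / A₁^z = 3 / 1.2^0.3337 = 3 / 1.063 = 2.823

2.82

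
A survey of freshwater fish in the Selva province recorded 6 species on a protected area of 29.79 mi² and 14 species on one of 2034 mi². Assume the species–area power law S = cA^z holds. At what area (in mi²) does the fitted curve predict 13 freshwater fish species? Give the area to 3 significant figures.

z = ln(14/6) / ln(2034/29.79) = 0.8473 / 4.2236 = 0.2006
c = 6 / 29.79^0.2006 = 6 / 1.976 = 3.037
A = (13/3.037)^(1/0.2006) ⇒ ln A = ln(4.281)/0.2006 = 7.2483
A = e^7.2483 ≈ 1406 mi²

1410 mi²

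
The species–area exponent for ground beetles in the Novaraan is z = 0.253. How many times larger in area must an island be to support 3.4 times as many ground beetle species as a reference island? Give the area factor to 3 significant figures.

(A₂/A₁)^0.253 = 3.4, so A₂/A₁ = 3.4^(1/0.253) = 3.4^3.953
ln(A₂/A₁) = ln 3.4 / 0.253 = 1.2238 / 0.253 = 4.8371
A₂/A₁ = e^4.8371 ≈ 126.1

126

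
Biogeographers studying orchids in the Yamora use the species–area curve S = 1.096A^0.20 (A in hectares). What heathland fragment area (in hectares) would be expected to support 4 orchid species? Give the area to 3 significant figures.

648 hectares

4 = 1.096 × A^0.2  ⇒  A^0.2 = 4/1.096 = 3.65
ln A = ln(3.65) / 0.2 = 1.2946 / 0.2 = 6.4731
A = e^6.4731 ≈ 647.5 hectares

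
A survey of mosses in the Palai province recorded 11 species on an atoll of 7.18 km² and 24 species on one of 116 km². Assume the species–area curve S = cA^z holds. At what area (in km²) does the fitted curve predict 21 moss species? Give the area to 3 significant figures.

z = ln(24/11) / ln(116/7.18) = 0.7802 / 2.7823 = 0.2804
c = 11 / 7.18^0.2804 = 11 / 1.738 = 6.329
A = (21/6.329)^(1/0.2804) ⇒ ln A = ln(3.318)/0.2804 = 4.2774
A = e^4.2774 ≈ 72.05 km²

72.1 km²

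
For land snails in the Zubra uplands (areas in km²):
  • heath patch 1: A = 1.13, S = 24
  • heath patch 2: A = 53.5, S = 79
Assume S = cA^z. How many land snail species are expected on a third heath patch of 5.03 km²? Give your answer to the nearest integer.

38

z = ln(79/24) / ln(53.5/1.13) = 1.1914 / 3.8575 = 0.3089
c = 24 / 1.13^0.3089 = 24 / 1.038 = 23.11
S₃ = 23.11 × 5.03^0.3089 = 23.11 × 1.647 ≈ 38.06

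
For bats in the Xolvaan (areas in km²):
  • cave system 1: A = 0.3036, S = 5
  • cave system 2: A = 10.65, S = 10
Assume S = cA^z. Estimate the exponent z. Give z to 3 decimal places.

0.195

Taking logs: ln S = ln c + z ln A, so z = (ln S₂ − ln S₁)/(ln A₂ − ln A₁).
z = ln(10/5) / ln(10.65/0.3036) = ln(2) / ln(35.08) = 0.6931 / 3.5576 = 0.1948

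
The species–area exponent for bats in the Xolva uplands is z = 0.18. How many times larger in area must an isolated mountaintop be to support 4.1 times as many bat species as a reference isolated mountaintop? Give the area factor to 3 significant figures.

(A₂/A₁)^0.18 = 4.1, so A₂/A₁ = 4.1^(1/0.18) = 4.1^5.556
ln(A₂/A₁) = ln 4.1 / 0.18 = 1.4110 / 0.18 = 7.8388
A₂/A₁ = e^7.8388 ≈ 2537

2540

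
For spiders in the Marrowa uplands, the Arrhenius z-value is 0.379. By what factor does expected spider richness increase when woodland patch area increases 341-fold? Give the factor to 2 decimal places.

S₂/S₁ = (A₂/A₁)^z = 341^0.379
ln(S₂/S₁) = 0.379 × ln 341 = 0.379 × 5.8319 = 2.2103
S₂/S₁ = e^2.2103 ≈ 9.118

9.12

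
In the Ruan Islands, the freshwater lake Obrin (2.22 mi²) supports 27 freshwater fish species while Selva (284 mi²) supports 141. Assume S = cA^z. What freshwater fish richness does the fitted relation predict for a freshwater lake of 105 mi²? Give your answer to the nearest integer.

100

z = ln(141/27) / ln(284/2.22) = 1.6529 / 4.8515 = 0.3407
c = 27 / 2.22^0.3407 = 27 / 1.312 = 20.58
S₃ = 20.58 × 105^0.3407 = 20.58 × 4.882 ≈ 100.5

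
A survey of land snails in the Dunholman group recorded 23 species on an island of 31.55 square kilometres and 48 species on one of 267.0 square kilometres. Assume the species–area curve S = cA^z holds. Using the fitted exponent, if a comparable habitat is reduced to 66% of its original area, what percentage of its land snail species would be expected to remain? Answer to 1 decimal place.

z = ln(48/23) / ln(267/31.55) = 0.7357 / 2.1357 = 0.3445
S_new/S_old = (A_new/A_old)^z = 0.66^0.3445 = exp(0.3445 × -0.4155) = 0.8666

86.7%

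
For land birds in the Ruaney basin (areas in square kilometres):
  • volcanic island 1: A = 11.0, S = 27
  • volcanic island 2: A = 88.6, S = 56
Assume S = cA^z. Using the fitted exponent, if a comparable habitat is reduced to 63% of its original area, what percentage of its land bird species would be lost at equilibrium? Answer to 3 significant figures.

14.9%

z = ln(56/27) / ln(88.6/11) = 0.7295 / 2.0862 = 0.3497
S_new/S_old = (A_new/A_old)^z = 0.63^0.3497 = exp(0.3497 × -0.4620) = 0.8508
Fraction lost = 1 − 0.8508 = 0.1492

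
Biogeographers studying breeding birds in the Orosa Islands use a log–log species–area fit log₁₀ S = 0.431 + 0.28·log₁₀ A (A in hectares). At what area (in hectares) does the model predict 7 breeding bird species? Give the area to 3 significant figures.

30.1 hectares

7 = 2.698 × A^0.28  ⇒  A^0.28 = 7/2.698 = 2.595
ln A = ln(2.595) / 0.28 = 0.9535 / 0.28 = 3.4053
A = e^3.4053 ≈ 30.12 hectares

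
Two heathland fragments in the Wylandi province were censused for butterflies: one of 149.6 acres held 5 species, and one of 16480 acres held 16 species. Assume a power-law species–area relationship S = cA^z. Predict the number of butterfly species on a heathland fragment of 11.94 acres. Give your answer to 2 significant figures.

2.7

z = ln(16/5) / ln(16480/149.6) = 1.1632 / 4.7019 = 0.2474
c = 5 / 149.6^0.2474 = 5 / 3.452 = 1.449
S₃ = 1.449 × 11.94^0.2474 = 1.449 × 1.847 ≈ 2.675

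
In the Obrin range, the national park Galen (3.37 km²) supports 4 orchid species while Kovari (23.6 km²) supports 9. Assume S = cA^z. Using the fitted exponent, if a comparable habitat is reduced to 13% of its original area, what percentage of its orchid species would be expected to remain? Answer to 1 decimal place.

42.7%

z = ln(9/4) / ln(23.6/3.37) = 0.8109 / 1.9463 = 0.4166
S_new/S_old = (A_new/A_old)^z = 0.13^0.4166 = exp(0.4166 × -2.0402) = 0.4274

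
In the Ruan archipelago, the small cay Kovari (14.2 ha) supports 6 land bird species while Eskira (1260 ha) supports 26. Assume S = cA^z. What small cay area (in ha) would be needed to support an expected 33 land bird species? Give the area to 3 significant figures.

z = ln(26/6) / ln(1260/14.2) = 1.4663 / 4.4856 = 0.3269
c = 6 / 14.2^0.3269 = 6 / 2.381 = 2.52
A = (33/2.52)^(1/0.3269) ⇒ ln A = ln(13.09)/0.3269 = 7.8682
A = e^7.8682 ≈ 2613 ha

2610 ha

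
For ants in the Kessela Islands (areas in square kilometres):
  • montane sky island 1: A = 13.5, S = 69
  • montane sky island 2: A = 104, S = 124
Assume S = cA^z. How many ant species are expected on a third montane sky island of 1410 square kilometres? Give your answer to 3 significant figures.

262

z = ln(124/69) / ln(104/13.5) = 0.5862 / 2.0417 = 0.2871
c = 69 / 13.5^0.2871 = 69 / 2.111 = 32.68
S₃ = 32.68 × 1410^0.2871 = 32.68 × 8.019 ≈ 262.1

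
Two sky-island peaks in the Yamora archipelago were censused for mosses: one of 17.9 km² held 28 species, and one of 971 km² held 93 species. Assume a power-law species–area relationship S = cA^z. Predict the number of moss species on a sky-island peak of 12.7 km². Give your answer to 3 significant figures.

25.3

z = ln(93/28) / ln(971/17.9) = 1.2004 / 3.9935 = 0.3006
c = 28 / 17.9^0.3006 = 28 / 2.38 = 11.76
S₃ = 11.76 × 12.7^0.3006 = 11.76 × 2.147 ≈ 25.26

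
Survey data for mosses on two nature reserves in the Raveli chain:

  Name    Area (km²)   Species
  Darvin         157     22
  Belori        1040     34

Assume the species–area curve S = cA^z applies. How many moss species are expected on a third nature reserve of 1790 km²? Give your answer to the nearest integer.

z = ln(34/22) / ln(1040/157) = 0.4353 / 1.8907 = 0.2302
c = 22 / 157^0.2302 = 22 / 3.203 = 6.868
S₃ = 6.868 × 1790^0.2302 = 6.868 × 5.61 ≈ 38.53

39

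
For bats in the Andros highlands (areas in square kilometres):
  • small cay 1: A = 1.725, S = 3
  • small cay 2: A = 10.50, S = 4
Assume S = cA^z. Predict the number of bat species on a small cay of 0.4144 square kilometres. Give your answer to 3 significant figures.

z = ln(4/3) / ln(10.5/1.725) = 0.2877 / 1.8061 = 0.1593
c = 3 / 1.725^0.1593 = 3 / 1.091 = 2.75
S₃ = 2.75 × 0.4144^0.1593 = 2.75 × 0.8691 ≈ 2.39

2.39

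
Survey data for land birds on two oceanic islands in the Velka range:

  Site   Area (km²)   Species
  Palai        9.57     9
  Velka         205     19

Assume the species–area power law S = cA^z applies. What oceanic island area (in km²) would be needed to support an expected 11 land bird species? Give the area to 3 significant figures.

z = ln(19/9) / ln(205/9.57) = 0.7472 / 3.0644 = 0.2438
c = 9 / 9.57^0.2438 = 9 / 1.735 = 5.189
A = (11/5.189)^(1/0.2438) ⇒ ln A = ln(2.12)/0.2438 = 3.0816
A = e^3.0816 ≈ 21.79 km²

21.8 km²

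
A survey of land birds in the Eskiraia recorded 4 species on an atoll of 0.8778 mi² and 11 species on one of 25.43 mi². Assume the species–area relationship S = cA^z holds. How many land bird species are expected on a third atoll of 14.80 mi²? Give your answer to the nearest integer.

z = ln(11/4) / ln(25.43/0.8778) = 1.0116 / 3.3663 = 0.3005
c = 4 / 0.8778^0.3005 = 4 / 0.9616 = 4.16
S₃ = 4.16 × 14.8^0.3005 = 4.16 × 2.247 ≈ 9.349

9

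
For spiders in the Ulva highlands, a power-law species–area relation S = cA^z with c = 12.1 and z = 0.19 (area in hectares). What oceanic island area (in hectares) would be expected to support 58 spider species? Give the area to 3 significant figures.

58 = 12.1 × A^0.19  ⇒  A^0.19 = 58/12.1 = 4.793
ln A = ln(4.793) / 0.19 = 1.5672 / 0.19 = 8.2486
A = e^8.2486 ≈ 3822 hectares

3820 hectares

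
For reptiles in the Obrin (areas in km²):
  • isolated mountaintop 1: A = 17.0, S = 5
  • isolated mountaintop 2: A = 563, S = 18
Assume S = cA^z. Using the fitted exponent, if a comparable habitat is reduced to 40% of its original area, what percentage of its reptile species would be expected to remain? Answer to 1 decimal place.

z = ln(18/5) / ln(563/17) = 1.2809 / 3.5001 = 0.3660
S_new/S_old = (A_new/A_old)^z = 0.4^0.3660 = exp(0.3660 × -0.9163) = 0.7151

71.5%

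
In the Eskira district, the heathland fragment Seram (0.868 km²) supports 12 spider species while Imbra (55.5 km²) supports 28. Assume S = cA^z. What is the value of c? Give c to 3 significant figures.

z = ln(S₂/S₁) / ln(A₂/A₁) = ln(28/12) / ln(55.5/0.868) = 0.8473 / 4.1579 = 0.2038
c = S₁ / A₁^z = 12 / 0.868^0.2038 = 12 / 0.9716 = 12.35

12.4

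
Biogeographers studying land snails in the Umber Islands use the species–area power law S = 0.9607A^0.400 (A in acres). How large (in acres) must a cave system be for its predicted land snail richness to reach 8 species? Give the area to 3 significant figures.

200 acres

8 = 0.9607 × A^0.4  ⇒  A^0.4 = 8/0.9607 = 8.327
ln A = ln(8.327) / 0.4 = 2.1195 / 0.4 = 5.2988
A = e^5.2988 ≈ 200.1 acres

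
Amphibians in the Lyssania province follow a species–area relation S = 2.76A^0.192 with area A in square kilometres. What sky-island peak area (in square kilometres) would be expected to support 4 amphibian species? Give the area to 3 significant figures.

4 = 2.76 × A^0.192  ⇒  A^0.192 = 4/2.76 = 1.449
ln A = ln(1.449) / 0.192 = 0.3711 / 0.192 = 1.9326
A = e^1.9326 ≈ 6.908 square kilometres

6.91 square kilometres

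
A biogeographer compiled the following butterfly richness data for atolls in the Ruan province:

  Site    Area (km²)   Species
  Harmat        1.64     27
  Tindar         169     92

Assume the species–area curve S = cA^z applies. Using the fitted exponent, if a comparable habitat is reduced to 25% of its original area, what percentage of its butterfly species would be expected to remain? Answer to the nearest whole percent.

69%

z = ln(92/27) / ln(169/1.64) = 1.2260 / 4.6352 = 0.2645
S_new/S_old = (A_new/A_old)^z = 0.25^0.2645 = exp(0.2645 × -1.3863) = 0.693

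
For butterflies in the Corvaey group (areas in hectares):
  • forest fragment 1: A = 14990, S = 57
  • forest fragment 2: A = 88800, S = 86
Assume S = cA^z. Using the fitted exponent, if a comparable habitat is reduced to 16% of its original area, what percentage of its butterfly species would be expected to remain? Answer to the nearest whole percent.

65%

z = ln(86/57) / ln(88800/14990) = 0.4113 / 1.7790 = 0.2312
S_new/S_old = (A_new/A_old)^z = 0.16^0.2312 = exp(0.2312 × -1.8326) = 0.6546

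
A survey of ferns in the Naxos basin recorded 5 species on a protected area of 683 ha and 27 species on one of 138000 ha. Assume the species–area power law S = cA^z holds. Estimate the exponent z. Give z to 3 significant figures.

0.318

Taking logs: ln S = ln c + z ln A, so z = (ln S₂ − ln S₁)/(ln A₂ − ln A₁).
z = ln(27/5) / ln(138000/683) = ln(5.4) / ln(202) = 1.6864 / 5.3085 = 0.3177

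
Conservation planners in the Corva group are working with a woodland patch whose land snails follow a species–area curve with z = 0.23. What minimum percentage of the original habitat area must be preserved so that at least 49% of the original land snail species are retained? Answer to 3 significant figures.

Need (A_new/A_old)^0.23 = 0.49, so A_new/A_old = 0.49^(1/0.23) = 0.49^4.348
ln(A_new/A_old) = ln 0.49 / 0.23 = -0.7133 / 0.23 = -3.1015
A_new/A_old = e^-3.1015 ≈ 0.04498

4.50%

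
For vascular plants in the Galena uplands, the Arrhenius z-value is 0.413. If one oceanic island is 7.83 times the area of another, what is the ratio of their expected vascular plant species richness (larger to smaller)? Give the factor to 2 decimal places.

S₂/S₁ = (A₂/A₁)^z = 7.83^0.413
ln(S₂/S₁) = 0.413 × ln 7.83 = 0.413 × 2.0580 = 0.8499
S₂/S₁ = e^0.8499 ≈ 2.34

2.34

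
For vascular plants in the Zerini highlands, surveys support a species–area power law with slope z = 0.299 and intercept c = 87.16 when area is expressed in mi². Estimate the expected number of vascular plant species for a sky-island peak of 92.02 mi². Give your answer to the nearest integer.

337

S = 87.16 × 92.02^0.299 = 87.16 × 3.865 ≈ 336.9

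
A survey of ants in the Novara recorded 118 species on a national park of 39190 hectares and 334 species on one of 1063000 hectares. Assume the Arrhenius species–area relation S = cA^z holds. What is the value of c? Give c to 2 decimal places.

4.21

z = ln(S₂/S₁) / ln(A₂/A₁) = ln(334/118) / ln(1063000/39190) = 1.0405 / 3.3004 = 0.3152
c = S₁ / A₁^z = 118 / 39190^0.3152 = 118 / 28.05 = 4.206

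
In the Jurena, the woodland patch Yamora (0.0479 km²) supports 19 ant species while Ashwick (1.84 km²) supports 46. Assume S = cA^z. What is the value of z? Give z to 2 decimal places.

0.24

Taking logs: ln S = ln c + z ln A, so z = (ln S₂ − ln S₁)/(ln A₂ − ln A₁).
z = ln(46/19) / ln(1.84/0.0479) = ln(2.421) / ln(38.41) = 0.8842 / 3.6484 = 0.2424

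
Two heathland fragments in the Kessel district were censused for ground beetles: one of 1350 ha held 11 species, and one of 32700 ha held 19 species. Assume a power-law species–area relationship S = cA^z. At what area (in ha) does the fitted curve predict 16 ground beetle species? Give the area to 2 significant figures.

z = ln(19/11) / ln(32700/1350) = 0.5465 / 3.1873 = 0.1715
c = 11 / 1350^0.1715 = 11 / 3.442 = 3.196
A = (16/3.196)^(1/0.1715) ⇒ ln A = ln(5.006)/0.1715 = 9.3930
A = e^9.3930 ≈ 12004 ha

12000 ha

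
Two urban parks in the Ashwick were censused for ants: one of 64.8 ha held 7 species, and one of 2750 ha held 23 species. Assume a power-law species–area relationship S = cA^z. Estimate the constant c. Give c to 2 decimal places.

1.86

z = ln(S₂/S₁) / ln(A₂/A₁) = ln(23/7) / ln(2750/64.8) = 1.1896 / 3.7481 = 0.3174
c = S₁ / A₁^z = 7 / 64.8^0.3174 = 7 / 3.758 = 1.863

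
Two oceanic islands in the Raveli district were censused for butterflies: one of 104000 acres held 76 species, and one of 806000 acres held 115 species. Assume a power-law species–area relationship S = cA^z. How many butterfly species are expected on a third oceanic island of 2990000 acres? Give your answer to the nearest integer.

z = ln(115/76) / ln(806000/104000) = 0.4142 / 2.0477 = 0.2023
c = 76 / 104000^0.2023 = 76 / 10.35 = 7.345
S₃ = 7.345 × 2990000^0.2023 = 7.345 × 20.41 ≈ 149.9

150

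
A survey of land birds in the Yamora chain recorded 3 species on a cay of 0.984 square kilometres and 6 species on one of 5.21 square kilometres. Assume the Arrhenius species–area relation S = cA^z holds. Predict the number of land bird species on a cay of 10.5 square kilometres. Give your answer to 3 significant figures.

z = ln(6/3) / ln(5.21/0.984) = 0.6931 / 1.6667 = 0.4159
c = 3 / 0.984^0.4159 = 3 / 0.9933 = 3.02
S₃ = 3.02 × 10.5^0.4159 = 3.02 × 2.659 ≈ 8.03

8.03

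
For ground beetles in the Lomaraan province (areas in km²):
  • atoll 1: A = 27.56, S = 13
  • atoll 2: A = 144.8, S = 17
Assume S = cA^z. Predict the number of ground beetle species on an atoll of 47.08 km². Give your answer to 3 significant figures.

14.2

z = ln(17/13) / ln(144.8/27.56) = 0.2683 / 1.6590 = 0.1617
c = 13 / 27.56^0.1617 = 13 / 1.71 = 7.604
S₃ = 7.604 × 47.08^0.1617 = 7.604 × 1.864 ≈ 14.18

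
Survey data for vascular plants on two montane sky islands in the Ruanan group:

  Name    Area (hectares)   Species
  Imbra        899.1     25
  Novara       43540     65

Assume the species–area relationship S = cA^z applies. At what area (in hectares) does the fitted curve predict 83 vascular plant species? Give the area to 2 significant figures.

z = ln(65/25) / ln(43540/899.1) = 0.9555 / 3.8800 = 0.2463
c = 25 / 899.1^0.2463 = 25 / 5.338 = 4.683
A = (83/4.683)^(1/0.2463) ⇒ ln A = ln(17.72)/0.2463 = 11.6741
A = e^11.6741 ≈ 117487 hectares

120000 hectares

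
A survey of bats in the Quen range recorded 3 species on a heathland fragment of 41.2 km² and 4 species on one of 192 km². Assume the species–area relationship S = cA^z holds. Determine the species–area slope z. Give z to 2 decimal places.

Taking logs: ln S = ln c + z ln A, so z = (ln S₂ − ln S₁)/(ln A₂ − ln A₁).
z = ln(4/3) / ln(192/41.2) = ln(1.333) / ln(4.66) = 0.2877 / 1.5391 = 0.1869

0.19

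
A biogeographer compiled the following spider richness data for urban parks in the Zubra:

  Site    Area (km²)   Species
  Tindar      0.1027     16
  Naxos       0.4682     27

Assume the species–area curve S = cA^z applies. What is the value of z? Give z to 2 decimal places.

0.34

Taking logs: ln S = ln c + z ln A, so z = (ln S₂ − ln S₁)/(ln A₂ − ln A₁).
z = ln(27/16) / ln(0.4682/0.1027) = ln(1.688) / ln(4.559) = 0.5232 / 1.5171 = 0.3449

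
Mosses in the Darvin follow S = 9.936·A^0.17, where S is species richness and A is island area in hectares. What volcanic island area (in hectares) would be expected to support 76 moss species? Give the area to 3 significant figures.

158000 hectares

76 = 9.936 × A^0.17  ⇒  A^0.17 = 76/9.936 = 7.649
ln A = ln(7.649) / 0.17 = 2.0346 / 0.17 = 11.9681
A = e^11.9681 ≈ 157637 hectares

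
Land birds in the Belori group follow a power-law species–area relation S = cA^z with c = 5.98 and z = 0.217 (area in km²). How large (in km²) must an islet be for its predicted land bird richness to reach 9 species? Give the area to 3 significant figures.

9 = 5.98 × A^0.217  ⇒  A^0.217 = 9/5.98 = 1.505
ln A = ln(1.505) / 0.217 = 0.4088 / 0.217 = 1.8839
A = e^1.8839 ≈ 6.579 km²

6.58 km²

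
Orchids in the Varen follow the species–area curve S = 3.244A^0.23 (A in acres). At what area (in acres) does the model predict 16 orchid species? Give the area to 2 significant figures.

1000 acres

16 = 3.244 × A^0.23  ⇒  A^0.23 = 16/3.244 = 4.932
ln A = ln(4.932) / 0.23 = 1.5958 / 0.23 = 6.9382
A = e^6.9382 ≈ 1031 acres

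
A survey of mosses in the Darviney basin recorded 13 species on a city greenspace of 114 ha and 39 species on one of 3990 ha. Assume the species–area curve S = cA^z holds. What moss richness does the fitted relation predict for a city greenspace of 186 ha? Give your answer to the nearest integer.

z = ln(39/13) / ln(3990/114) = 1.0986 / 3.5553 = 0.3090
c = 13 / 114^0.3090 = 13 / 4.321 = 3.009
S₃ = 3.009 × 186^0.3090 = 3.009 × 5.027 ≈ 15.12

15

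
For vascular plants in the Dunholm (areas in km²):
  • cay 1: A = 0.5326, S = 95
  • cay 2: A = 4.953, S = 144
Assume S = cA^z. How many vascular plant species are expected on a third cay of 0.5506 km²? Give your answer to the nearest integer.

96

z = ln(144/95) / ln(4.953/0.5326) = 0.4159 / 2.2300 = 0.1865
c = 95 / 0.5326^0.1865 = 95 / 0.8891 = 106.8
S₃ = 106.8 × 0.5506^0.1865 = 106.8 × 0.8947 ≈ 95.59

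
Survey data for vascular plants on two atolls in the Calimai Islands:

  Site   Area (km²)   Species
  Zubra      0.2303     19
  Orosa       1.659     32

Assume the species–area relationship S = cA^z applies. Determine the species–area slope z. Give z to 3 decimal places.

Taking logs: ln S = ln c + z ln A, so z = (ln S₂ − ln S₁)/(ln A₂ − ln A₁).
z = ln(32/19) / ln(1.659/0.2303) = ln(1.684) / ln(7.204) = 0.5213 / 1.9746 = 0.2640

0.264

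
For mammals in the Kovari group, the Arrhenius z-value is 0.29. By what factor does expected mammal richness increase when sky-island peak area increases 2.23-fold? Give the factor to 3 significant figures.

1.26

S₂/S₁ = (A₂/A₁)^z = 2.23^0.29
ln(S₂/S₁) = 0.29 × ln 2.23 = 0.29 × 0.8020 = 0.2326
S₂/S₁ = e^0.2326 ≈ 1.262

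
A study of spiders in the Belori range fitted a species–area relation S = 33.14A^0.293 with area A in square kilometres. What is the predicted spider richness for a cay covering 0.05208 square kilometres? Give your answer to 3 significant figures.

S = 33.14 × 0.05208^0.293 = 33.14 × 0.4207 ≈ 13.94

13.9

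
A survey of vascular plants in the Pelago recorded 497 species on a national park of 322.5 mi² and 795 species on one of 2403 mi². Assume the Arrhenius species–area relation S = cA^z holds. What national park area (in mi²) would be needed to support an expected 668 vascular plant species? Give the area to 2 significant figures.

1100 mi²

z = ln(795/497) / ln(2403/322.5) = 0.4698 / 2.0084 = 0.2339
c = 497 / 322.5^0.2339 = 497 / 3.861 = 128.7
A = (668/128.7)^(1/0.2339) ⇒ ln A = ln(5.19)/0.2339 = 7.0403
A = e^7.0403 ≈ 1142 mi²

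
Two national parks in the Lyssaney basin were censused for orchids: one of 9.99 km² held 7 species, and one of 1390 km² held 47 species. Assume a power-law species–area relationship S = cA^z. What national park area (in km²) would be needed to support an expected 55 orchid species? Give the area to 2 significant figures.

2100 km²

z = ln(47/7) / ln(1390/9.99) = 1.9042 / 4.9355 = 0.3858
c = 7 / 9.99^0.3858 = 7 / 2.43 = 2.88
A = (55/2.88)^(1/0.3858) ⇒ ln A = ln(19.1)/0.3858 = 7.6445
A = e^7.6445 ≈ 2089 km²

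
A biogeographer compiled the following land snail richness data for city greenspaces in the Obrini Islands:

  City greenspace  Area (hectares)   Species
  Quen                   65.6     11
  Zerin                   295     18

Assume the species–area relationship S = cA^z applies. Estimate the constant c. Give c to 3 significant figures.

z = ln(S₂/S₁) / ln(A₂/A₁) = ln(18/11) / ln(295/65.6) = 0.4925 / 1.5034 = 0.3276
c = S₁ / A₁^z = 11 / 65.6^0.3276 = 11 / 3.937 = 2.794

2.79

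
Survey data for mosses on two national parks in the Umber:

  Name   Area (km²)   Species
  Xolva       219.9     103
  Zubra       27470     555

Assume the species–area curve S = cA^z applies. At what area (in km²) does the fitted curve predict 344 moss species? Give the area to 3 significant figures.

z = ln(555/103) / ln(27470/219.9) = 1.6842 / 4.8277 = 0.3489
c = 103 / 219.9^0.3489 = 103 / 6.564 = 15.69
A = (344/15.69)^(1/0.3489) ⇒ ln A = ln(21.92)/0.3489 = 8.8498
A = e^8.8498 ≈ 6973 km²

6970 km²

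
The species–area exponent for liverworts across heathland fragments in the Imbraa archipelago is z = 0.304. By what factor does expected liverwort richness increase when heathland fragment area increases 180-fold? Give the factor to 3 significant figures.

S₂/S₁ = (A₂/A₁)^z = 180^0.304
ln(S₂/S₁) = 0.304 × ln 180 = 0.304 × 5.1930 = 1.5787
S₂/S₁ = e^1.5787 ≈ 4.848

4.85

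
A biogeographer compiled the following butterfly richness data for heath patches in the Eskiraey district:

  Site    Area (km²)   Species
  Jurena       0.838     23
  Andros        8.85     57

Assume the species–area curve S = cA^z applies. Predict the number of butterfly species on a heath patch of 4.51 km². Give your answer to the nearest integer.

44

z = ln(57/23) / ln(8.85/0.838) = 0.9076 / 2.3572 = 0.3850
c = 23 / 0.838^0.3850 = 23 / 0.9342 = 24.62
S₃ = 24.62 × 4.51^0.3850 = 24.62 × 1.786 ≈ 43.97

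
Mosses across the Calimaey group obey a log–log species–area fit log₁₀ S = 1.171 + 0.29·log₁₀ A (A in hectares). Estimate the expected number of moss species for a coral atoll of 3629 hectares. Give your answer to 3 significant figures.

S = 14.83 × 3629^0.29
ln S = ln 14.83 + 0.29 × ln 3629 = 2.6963 + 0.29 × 8.1967 = 5.0734
S = e^5.0734 ≈ 159.7

160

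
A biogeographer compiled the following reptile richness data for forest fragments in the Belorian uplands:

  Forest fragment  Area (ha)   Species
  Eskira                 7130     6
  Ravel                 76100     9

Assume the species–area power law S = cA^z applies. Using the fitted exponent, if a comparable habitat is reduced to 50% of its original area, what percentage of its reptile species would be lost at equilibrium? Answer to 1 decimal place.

z = ln(9/6) / ln(76100/7130) = 0.4055 / 2.3677 = 0.1712
S_new/S_old = (A_new/A_old)^z = 0.5^0.1712 = exp(0.1712 × -0.6931) = 0.8881
Fraction lost = 1 − 0.8881 = 0.1119

11.2%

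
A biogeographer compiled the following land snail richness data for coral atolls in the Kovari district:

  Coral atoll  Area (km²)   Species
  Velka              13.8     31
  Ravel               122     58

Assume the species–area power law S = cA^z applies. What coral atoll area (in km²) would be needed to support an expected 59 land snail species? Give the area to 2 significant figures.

130 km²

z = ln(58/31) / ln(122/13.8) = 0.6265 / 2.1794 = 0.2875
c = 31 / 13.8^0.2875 = 31 / 2.126 = 14.58
A = (59/14.58)^(1/0.2875) ⇒ ln A = ln(4.047)/0.2875 = 4.8635
A = e^4.8635 ≈ 129.5 km²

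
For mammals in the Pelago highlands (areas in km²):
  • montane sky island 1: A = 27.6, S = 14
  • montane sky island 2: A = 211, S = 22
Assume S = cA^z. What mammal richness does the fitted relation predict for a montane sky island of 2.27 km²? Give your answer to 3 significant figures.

8.04

z = ln(22/14) / ln(211/27.6) = 0.4520 / 2.0340 = 0.2222
c = 14 / 27.6^0.2222 = 14 / 2.09 = 6.698
S₃ = 6.698 × 2.27^0.2222 = 6.698 × 1.2 ≈ 8.036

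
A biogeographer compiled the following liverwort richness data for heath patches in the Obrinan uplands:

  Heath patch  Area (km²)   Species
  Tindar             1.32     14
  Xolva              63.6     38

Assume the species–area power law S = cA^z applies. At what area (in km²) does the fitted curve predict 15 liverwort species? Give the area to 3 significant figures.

1.73 km²

z = ln(38/14) / ln(63.6/1.32) = 0.9985 / 3.8750 = 0.2577
c = 14 / 1.32^0.2577 = 14 / 1.074 = 13.03
A = (15/13.03)^(1/0.2577) ⇒ ln A = ln(1.151)/0.2577 = 0.5454
A = e^0.5454 ≈ 1.725 km²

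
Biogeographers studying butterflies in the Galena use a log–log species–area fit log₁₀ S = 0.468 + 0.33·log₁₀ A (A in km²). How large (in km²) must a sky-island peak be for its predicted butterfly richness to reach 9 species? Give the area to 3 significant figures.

29.7 km²

9 = 2.938 × A^0.33  ⇒  A^0.33 = 9/2.938 = 3.064
ln A = ln(3.064) / 0.33 = 1.1196 / 0.33 = 3.3928
A = e^3.3928 ≈ 29.75 km²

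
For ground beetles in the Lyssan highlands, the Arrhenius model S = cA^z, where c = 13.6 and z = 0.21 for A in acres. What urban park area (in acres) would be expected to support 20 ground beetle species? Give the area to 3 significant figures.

6.27 acres

20 = 13.6 × A^0.21  ⇒  A^0.21 = 20/13.6 = 1.471
ln A = ln(1.471) / 0.21 = 0.3857 / 0.21 = 1.8365
A = e^1.8365 ≈ 6.274 acres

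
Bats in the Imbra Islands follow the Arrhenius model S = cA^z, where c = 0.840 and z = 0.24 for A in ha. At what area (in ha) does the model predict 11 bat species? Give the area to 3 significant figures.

11 = 0.84 × A^0.24  ⇒  A^0.24 = 11/0.84 = 13.1
ln A = ln(13.1) / 0.24 = 2.5722 / 0.24 = 10.7177
A = e^10.7177 ≈ 45148 ha

45100 ha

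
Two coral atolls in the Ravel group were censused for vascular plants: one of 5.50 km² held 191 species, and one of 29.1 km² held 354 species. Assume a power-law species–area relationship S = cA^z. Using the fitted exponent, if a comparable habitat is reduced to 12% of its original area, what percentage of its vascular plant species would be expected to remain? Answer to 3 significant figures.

z = ln(354/191) / ln(29.1/5.5) = 0.6170 / 1.6660 = 0.3704
S_new/S_old = (A_new/A_old)^z = 0.12^0.3704 = exp(0.3704 × -2.1203) = 0.456

45.6%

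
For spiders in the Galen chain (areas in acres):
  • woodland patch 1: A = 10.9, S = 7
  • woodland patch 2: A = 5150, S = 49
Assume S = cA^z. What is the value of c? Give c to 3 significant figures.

z = ln(S₂/S₁) / ln(A₂/A₁) = ln(49/7) / ln(5150/10.9) = 1.9459 / 6.1580 = 0.3160
c = S₁ / A₁^z = 7 / 10.9^0.3160 = 7 / 2.127 = 3.291

3.29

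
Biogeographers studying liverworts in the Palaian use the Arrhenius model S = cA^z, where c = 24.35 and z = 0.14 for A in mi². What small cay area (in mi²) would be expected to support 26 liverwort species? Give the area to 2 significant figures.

26 = 24.35 × A^0.14  ⇒  A^0.14 = 26/24.35 = 1.068
ln A = ln(1.068) / 0.14 = 0.0656 / 0.14 = 0.4683
A = e^0.4683 ≈ 1.597 mi²

1.6 mi²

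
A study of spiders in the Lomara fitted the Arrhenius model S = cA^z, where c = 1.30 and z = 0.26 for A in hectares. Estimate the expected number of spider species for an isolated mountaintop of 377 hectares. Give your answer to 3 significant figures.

S = 1.3 × 377^0.26
ln S = ln 1.3 + 0.26 × ln 377 = 0.2624 + 0.26 × 5.9322 = 1.8047
S = e^1.8047 ≈ 6.078

6.08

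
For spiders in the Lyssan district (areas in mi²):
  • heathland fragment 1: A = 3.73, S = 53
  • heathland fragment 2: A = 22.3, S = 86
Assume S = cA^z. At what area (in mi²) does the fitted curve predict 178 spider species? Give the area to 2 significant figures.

330 mi²

z = ln(86/53) / ln(22.3/3.73) = 0.4841 / 1.7882 = 0.2707
c = 53 / 3.73^0.2707 = 53 / 1.428 = 37.11
A = (178/37.11)^(1/0.2707) ⇒ ln A = ln(4.796)/0.2707 = 5.7919
A = e^5.7919 ≈ 327.6 mi²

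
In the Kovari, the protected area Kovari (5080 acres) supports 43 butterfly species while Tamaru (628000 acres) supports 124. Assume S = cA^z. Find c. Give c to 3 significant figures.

6.59

z = ln(S₂/S₁) / ln(A₂/A₁) = ln(124/43) / ln(628000/5080) = 1.0591 / 4.8172 = 0.2199
c = S₁ / A₁^z = 43 / 5080^0.2199 = 43 / 6.527 = 6.588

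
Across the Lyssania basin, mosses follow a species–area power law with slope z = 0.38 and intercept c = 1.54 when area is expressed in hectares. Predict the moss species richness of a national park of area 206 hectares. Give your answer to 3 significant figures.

S = 1.54 × 206^0.38 = 1.54 × 7.573 ≈ 11.66

11.7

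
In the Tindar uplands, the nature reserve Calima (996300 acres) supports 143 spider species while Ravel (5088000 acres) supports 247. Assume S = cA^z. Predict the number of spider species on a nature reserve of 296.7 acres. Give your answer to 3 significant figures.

9.41

z = ln(247/143) / ln(5088000/996300) = 0.5465 / 1.6306 = 0.3352
c = 143 / 996300^0.3352 = 143 / 102.5 = 1.396
S₃ = 1.396 × 296.7^0.3352 = 1.396 × 6.74 ≈ 9.407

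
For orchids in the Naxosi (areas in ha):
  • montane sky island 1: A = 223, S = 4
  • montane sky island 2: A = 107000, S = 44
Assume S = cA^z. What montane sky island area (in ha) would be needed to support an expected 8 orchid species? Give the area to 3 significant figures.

z = ln(44/4) / ln(107000/223) = 2.3979 / 6.1734 = 0.3884
c = 4 / 223^0.3884 = 4 / 8.168 = 0.4897
A = (8/0.4897)^(1/0.3884) ⇒ ln A = ln(16.34)/0.3884 = 7.1917
A = e^7.1917 ≈ 1328 ha

1330 ha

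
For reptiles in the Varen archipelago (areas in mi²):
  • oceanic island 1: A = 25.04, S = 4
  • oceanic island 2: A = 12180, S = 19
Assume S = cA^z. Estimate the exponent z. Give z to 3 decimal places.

Taking logs: ln S = ln c + z ln A, so z = (ln S₂ − ln S₁)/(ln A₂ − ln A₁).
z = ln(19/4) / ln(12180/25.04) = ln(4.75) / ln(486.4) = 1.5581 / 6.1871 = 0.2518

0.252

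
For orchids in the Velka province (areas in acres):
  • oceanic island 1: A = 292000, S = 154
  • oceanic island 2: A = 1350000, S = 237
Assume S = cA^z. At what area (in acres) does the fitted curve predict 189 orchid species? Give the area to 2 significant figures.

600000 acres

z = ln(237/154) / ln(1350000/292000) = 0.4311 / 1.5311 = 0.2816
c = 154 / 292000^0.2816 = 154 / 34.58 = 4.453
A = (189/4.453)^(1/0.2816) ⇒ ln A = ln(42.44)/0.2816 = 13.3118
A = e^13.3118 ≈ 604314 acres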